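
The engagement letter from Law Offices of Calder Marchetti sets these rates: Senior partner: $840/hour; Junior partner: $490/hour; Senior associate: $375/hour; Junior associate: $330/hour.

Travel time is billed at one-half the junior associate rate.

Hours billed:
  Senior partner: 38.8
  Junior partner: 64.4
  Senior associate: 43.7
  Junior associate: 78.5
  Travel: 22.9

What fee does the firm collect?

$110,219.00

Senior partner: 38.8 × $840 = $32,592.00
Junior partner: 64.4 × $490 = $31,556.00
Senior associate: 43.7 × $375 = $16,387.50
Junior associate: 78.5 × $330 = $25,905.00
Subtotal: $32,592.00 + $31,556.00 + $16,387.50 + $25,905.00 = $106,440.50
Travel: 22.9 × ($330 ÷ 2) = 22.9 × $165.00 = $3,778.50
Total: $106,440.50 + $3,778.50 = $110,219.00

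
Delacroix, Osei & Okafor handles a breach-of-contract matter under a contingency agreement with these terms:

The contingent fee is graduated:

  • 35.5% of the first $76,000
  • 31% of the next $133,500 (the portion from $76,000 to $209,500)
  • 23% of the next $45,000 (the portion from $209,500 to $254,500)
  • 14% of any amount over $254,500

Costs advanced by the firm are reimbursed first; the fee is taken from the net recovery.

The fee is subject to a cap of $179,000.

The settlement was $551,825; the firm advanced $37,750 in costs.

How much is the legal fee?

$115,055.50

Fee base (net of costs): $551,825 − $37,750 = $514,075
First $76,000 at 35.5% = $26,980.00
Next $133,500 at 31% = $41,385.00
Next $45,000 at 23% = $10,350.00
Remaining $259,575 at 14% = $36,340.50
Fee: $26,980.00 + $41,385.00 + $10,350.00 + $36,340.50 = $115,055.50
$115,055.50 is under the $179,000 cap.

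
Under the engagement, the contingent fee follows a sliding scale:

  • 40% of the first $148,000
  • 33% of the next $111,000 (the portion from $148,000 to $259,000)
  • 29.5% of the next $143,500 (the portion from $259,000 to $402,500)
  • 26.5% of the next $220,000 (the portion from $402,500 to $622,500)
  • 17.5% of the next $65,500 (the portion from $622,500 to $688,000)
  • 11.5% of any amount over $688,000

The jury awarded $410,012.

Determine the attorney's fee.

$140,153.18

First $148,000 at 40% = $59,200.00
Next $111,000 at 33% = $36,630.00
Next $143,500 at 29.5% = $42,332.50
Remaining $7,512 at 26.5% = $1,990.68
Fee: $59,200.00 + $36,630.00 + $42,332.50 + $1,990.68 = $140,153.18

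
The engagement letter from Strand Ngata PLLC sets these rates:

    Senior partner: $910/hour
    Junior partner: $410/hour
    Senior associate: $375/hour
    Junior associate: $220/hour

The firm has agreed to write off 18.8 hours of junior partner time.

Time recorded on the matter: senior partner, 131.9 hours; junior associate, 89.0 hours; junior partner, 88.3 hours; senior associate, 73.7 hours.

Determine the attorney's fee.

Senior partner: 131.9 × $910 = $120,029.00
Junior partner: 88.3 × $410 = $36,203.00
Senior associate: 73.7 × $375 = $27,637.50
Junior associate: 89.0 × $220 = $19,580.00
Subtotal: $203,449.50
Write-off: 18.8 × $410 = $7,708.00
Total: $203,449.50 − $7,708.00 = $195,741.50

$195,741.50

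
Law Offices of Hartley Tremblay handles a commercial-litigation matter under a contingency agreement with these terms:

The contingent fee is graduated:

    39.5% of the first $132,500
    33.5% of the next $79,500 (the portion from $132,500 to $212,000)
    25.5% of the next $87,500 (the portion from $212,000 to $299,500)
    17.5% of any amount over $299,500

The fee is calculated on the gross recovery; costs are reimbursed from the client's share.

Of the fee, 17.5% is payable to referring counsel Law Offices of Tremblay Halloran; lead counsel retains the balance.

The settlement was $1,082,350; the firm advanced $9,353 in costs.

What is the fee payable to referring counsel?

$41,699.22

Fee base is the gross recovery, $1,082,350; costs are reimbursed separately.
First $132,500 at 39.5% = $52,337.50
Next $79,500 at 33.5% = $26,632.50
Next $87,500 at 25.5% = $22,312.50
Remaining $782,850 at 17.5% = $136,998.75
Fee: $52,337.50 + $26,632.50 + $22,312.50 + $136,998.75 = $238,281.25
Referral share: 17.5% of $238,281.25 = $41,699.22; lead counsel retains $238,281.25 − $41,699.22 = $196,582.03.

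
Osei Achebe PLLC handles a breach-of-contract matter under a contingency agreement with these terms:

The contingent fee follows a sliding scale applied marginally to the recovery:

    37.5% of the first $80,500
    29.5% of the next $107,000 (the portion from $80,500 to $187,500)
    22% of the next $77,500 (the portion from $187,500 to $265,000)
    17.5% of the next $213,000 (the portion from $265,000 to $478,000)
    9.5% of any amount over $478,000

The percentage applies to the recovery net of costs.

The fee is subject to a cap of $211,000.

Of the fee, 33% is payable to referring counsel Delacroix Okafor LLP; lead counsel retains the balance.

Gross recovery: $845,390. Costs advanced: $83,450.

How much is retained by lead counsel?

$95,844.71

Fee base (net of costs): $845,390 − $83,450 = $761,940
First $80,500 at 37.5% = $30,187.50
Next $107,000 at 29.5% = $31,565.00
Next $77,500 at 22% = $17,050.00
Next $213,000 at 17.5% = $37,275.00
Remaining $283,940 at 9.5% = $26,974.30
Fee: $30,187.50 + $31,565.00 + $17,050.00 + $37,275.00 + $26,974.30 = $143,051.80
$143,051.80 is under the $211,000 cap.
Referral share: 33% of $143,051.80 = $47,207.09; lead counsel retains $143,051.80 − $47,207.09 = $95,844.71.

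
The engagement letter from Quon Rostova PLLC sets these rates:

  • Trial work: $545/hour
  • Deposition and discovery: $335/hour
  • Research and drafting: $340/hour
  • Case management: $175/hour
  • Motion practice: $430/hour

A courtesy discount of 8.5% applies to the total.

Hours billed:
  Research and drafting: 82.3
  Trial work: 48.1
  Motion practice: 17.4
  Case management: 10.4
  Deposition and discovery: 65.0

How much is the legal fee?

$78,025.25

Trial work: 48.1 × $545 = $26,214.50
Deposition and discovery: 65.0 × $335 = $21,775.00
Research and drafting: 82.3 × $340 = $27,982.00
Case management: 10.4 × $175 = $1,820.00
Motion practice: 17.4 × $430 = $7,482.00
Subtotal: $85,273.50
Less 8.5% discount: −$7,248.25
Total: $85,273.50 − $7,248.25 = $78,025.25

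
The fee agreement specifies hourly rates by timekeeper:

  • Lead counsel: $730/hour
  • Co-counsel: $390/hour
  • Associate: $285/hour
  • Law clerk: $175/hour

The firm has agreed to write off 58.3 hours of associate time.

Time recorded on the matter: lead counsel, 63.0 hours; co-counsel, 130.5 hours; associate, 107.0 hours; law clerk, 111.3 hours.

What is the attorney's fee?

Lead counsel: 63.0 × $730 = $45,990.00
Co-counsel: 130.5 × $390 = $50,895.00
Associate: 107.0 × $285 = $30,495.00
Law clerk: 111.3 × $175 = $19,477.50
Subtotal: $146,857.50
Write-off: 58.3 × $285 = $16,615.50
Total: $146,857.50 − $16,615.50 = $130,242.00

$130,242.00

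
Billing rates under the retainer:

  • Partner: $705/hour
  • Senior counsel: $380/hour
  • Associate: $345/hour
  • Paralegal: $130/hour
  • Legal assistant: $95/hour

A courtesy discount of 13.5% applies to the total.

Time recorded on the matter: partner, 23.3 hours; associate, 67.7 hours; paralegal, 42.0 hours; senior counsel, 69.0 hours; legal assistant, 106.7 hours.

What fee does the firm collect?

$70,583.57

Partner: 23.3 × $705 = $16,426.50
Senior counsel: 69.0 × $380 = $26,220.00
Associate: 67.7 × $345 = $23,356.50
Paralegal: 42.0 × $130 = $5,460.00
Legal assistant: 106.7 × $95 = $10,136.50
Subtotal: $81,599.50
Less 13.5% discount: −$11,015.93
Total: $81,599.50 − $11,015.93 = $70,583.57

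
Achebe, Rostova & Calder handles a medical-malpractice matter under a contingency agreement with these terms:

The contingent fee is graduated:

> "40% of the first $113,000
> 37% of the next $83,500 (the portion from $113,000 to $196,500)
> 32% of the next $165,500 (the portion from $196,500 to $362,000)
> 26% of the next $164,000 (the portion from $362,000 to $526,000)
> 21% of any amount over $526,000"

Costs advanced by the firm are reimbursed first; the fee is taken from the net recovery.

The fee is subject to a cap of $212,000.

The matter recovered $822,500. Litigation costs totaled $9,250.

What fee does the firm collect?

Fee base (net of costs): $822,500 − $9,250 = $813,250
First $113,000 at 40% = $45,200.00
Next $83,500 at 37% = $30,895.00
Next $165,500 at 32% = $52,960.00
Next $164,000 at 26% = $42,640.00
Remaining $287,250 at 21% = $60,322.50
Fee: $45,200.00 + $30,895.00 + $52,960.00 + $42,640.00 + $60,322.50 = $232,017.50
$232,017.50 exceeds the $212,000 cap, so the fee is capped at $212,000.00.

$212,000.00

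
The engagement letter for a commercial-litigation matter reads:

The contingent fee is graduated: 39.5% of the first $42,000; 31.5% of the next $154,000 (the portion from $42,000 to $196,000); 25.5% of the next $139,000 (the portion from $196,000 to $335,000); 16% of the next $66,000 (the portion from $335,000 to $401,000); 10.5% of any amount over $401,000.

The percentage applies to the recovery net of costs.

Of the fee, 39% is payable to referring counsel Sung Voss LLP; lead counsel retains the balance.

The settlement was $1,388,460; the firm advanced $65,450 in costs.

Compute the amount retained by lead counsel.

Fee base (net of costs): $1,388,460 − $65,450 = $1,323,010
First $42,000 at 39.5% = $16,590.00
Next $154,000 at 31.5% = $48,510.00
Next $139,000 at 25.5% = $35,445.00
Next $66,000 at 16% = $10,560.00
Remaining $922,010 at 10.5% = $96,811.05
Fee: $16,590.00 + $48,510.00 + $35,445.00 + $10,560.00 + $96,811.05 = $207,916.05
Referral share: 39% of $207,916.05 = $81,087.26; lead counsel retains $207,916.05 − $81,087.26 = $126,828.79.

$126,828.79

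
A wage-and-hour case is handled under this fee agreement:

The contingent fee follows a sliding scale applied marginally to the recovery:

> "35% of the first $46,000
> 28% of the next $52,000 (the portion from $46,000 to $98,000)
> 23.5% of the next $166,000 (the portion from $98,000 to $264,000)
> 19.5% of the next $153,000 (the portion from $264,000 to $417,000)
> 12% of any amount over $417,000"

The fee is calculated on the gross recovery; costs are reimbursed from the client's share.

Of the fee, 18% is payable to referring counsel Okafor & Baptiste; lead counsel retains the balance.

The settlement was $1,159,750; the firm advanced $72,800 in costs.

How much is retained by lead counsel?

Fee base is the gross recovery, $1,159,750; costs are reimbursed separately.
First $46,000 at 35% = $16,100.00
Next $52,000 at 28% = $14,560.00
Next $166,000 at 23.5% = $39,010.00
Next $153,000 at 19.5% = $29,835.00
Remaining $742,750 at 12% = $89,130.00
Fee: $16,100.00 + $14,560.00 + $39,010.00 + $29,835.00 + $89,130.00 = $188,635.00
Referral share: 18% of $188,635.00 = $33,954.30; lead counsel retains $188,635.00 − $33,954.30 = $154,680.70.

$154,680.70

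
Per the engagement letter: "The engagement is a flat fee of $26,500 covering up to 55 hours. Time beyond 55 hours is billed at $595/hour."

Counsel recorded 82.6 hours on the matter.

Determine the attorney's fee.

Flat fee: $26,500.00
Excess hours: 82.6 − 55 = 27.6
Overrun: 27.6 × $595 = $16,422.00
Total: $26,500.00 + $16,422.00 = $42,922.00

$42,922.00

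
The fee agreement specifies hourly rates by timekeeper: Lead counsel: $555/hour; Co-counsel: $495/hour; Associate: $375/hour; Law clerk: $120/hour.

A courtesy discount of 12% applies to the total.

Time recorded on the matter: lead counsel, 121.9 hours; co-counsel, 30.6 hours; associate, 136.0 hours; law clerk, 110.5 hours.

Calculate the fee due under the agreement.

Lead counsel: 121.9 × $555 = $67,654.50
Co-counsel: 30.6 × $495 = $15,147.00
Associate: 136.0 × $375 = $51,000.00
Law clerk: 110.5 × $120 = $13,260.00
Subtotal: $147,061.50
Less 12% discount: −$17,647.38
Total: $147,061.50 − $17,647.38 = $129,414.12

$129,414.12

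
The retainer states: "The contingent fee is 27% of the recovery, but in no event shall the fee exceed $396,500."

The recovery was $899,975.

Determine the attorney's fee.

$242,993.25

27% of $899,975 = $242,993.25
That is under the $396,500 cap.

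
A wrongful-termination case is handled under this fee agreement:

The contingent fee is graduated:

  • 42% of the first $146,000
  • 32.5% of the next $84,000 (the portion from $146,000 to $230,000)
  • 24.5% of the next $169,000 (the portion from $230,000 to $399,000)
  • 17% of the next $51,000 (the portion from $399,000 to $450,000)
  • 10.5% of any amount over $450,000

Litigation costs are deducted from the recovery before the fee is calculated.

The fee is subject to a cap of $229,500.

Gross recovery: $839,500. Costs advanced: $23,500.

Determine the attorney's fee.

$177,125.00

Fee base (net of costs): $839,500 − $23,500 = $816,000
First $146,000 at 42% = $61,320.00
Next $84,000 at 32.5% = $27,300.00
Next $169,000 at 24.5% = $41,405.00
Next $51,000 at 17% = $8,670.00
Remaining $366,000 at 10.5% = $38,430.00
Fee: $61,320.00 + $27,300.00 + $41,405.00 + $8,670.00 + $38,430.00 = $177,125.00
$177,125.00 is under the $229,500 cap.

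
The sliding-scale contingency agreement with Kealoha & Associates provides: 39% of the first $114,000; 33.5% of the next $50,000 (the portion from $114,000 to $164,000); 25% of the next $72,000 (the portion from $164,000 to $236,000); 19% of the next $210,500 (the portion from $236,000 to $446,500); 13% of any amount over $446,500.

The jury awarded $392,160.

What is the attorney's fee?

$108,880.40

First $114,000 at 39% = $44,460.00
Next $50,000 at 33.5% = $16,750.00
Next $72,000 at 25% = $18,000.00
Remaining $156,160 at 19% = $29,670.40
Fee: $44,460.00 + $16,750.00 + $18,000.00 + $29,670.40 = $108,880.40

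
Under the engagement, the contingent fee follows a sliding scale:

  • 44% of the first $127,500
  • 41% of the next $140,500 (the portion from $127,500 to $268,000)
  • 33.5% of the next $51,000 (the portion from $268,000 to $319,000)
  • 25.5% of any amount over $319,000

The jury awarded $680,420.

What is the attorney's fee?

First $127,500 at 44% = $56,100.00
Next $140,500 at 41% = $57,605.00
Next $51,000 at 33.5% = $17,085.00
Remaining $361,420 at 25.5% = $92,162.10
Fee: $56,100.00 + $57,605.00 + $17,085.00 + $92,162.10 = $222,952.10

$222,952.10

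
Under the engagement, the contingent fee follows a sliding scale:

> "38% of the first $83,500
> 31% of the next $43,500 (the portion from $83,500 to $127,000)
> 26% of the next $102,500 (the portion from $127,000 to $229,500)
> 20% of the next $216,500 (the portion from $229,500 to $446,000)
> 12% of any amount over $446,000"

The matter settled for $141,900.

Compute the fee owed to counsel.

$49,089.00

First $83,500 at 38% = $31,730.00
Next $43,500 at 31% = $13,485.00
Remaining $14,900 at 26% = $3,874.00
Fee: $31,730.00 + $13,485.00 + $3,874.00 = $49,089.00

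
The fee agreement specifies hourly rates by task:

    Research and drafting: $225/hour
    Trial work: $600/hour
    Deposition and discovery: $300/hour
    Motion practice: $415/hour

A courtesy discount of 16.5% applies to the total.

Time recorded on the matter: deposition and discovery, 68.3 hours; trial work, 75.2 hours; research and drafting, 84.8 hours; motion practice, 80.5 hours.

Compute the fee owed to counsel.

$98,611.41

Research and drafting: 84.8 × $225 = $19,080.00
Trial work: 75.2 × $600 = $45,120.00
Deposition and discovery: 68.3 × $300 = $20,490.00
Motion practice: 80.5 × $415 = $33,407.50
Subtotal: $118,097.50
Less 16.5% discount: −$19,486.09
Total: $118,097.50 − $19,486.09 = $98,611.41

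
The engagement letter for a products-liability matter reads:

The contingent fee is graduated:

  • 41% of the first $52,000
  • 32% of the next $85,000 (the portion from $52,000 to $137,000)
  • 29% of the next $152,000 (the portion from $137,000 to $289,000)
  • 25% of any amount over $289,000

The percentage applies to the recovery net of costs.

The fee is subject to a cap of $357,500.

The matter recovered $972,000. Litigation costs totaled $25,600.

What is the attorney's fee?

$256,950.00

Fee base (net of costs): $972,000 − $25,600 = $946,400
First $52,000 at 41% = $21,320.00
Next $85,000 at 32% = $27,200.00
Next $152,000 at 29% = $44,080.00
Remaining $657,400 at 25% = $164,350.00
Fee: $21,320.00 + $27,200.00 + $44,080.00 + $164,350.00 = $256,950.00
$256,950.00 is under the $357,500 cap.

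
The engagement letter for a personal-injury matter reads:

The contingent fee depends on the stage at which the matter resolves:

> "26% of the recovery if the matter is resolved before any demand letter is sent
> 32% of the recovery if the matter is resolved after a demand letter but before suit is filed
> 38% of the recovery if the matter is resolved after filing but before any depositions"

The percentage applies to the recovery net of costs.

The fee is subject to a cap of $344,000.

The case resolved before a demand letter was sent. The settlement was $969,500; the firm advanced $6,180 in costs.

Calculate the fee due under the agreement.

$250,463.20

Fee base (net of costs): $969,500 − $6,180 = $963,320
The matter resolved before a demand letter was sent, so the 26% rate applies.
$963,320 × 26% = $250,463.20
$250,463.20 is under the $344,000 cap.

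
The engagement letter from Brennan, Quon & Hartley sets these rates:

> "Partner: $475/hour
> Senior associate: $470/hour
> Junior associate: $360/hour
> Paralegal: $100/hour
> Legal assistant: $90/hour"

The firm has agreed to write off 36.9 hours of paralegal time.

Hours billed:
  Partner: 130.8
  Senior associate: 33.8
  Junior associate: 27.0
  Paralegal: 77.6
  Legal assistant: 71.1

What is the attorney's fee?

Partner: 130.8 × $475 = $62,130.00
Senior associate: 33.8 × $470 = $15,886.00
Junior associate: 27.0 × $360 = $9,720.00
Paralegal: 77.6 × $100 = $7,760.00
Legal assistant: 71.1 × $90 = $6,399.00
Subtotal: $101,895.00
Write-off: 36.9 × $100 = $3,690.00
Total: $101,895.00 − $3,690.00 = $98,205.00

$98,205.00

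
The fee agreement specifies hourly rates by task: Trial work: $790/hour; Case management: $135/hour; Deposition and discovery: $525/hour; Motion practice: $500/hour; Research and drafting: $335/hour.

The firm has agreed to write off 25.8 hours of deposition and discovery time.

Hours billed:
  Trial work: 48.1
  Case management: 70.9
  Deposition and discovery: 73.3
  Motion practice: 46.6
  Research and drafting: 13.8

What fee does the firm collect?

Trial work: 48.1 × $790 = $37,999.00
Case management: 70.9 × $135 = $9,571.50
Deposition and discovery: 73.3 × $525 = $38,482.50
Motion practice: 46.6 × $500 = $23,300.00
Research and drafting: 13.8 × $335 = $4,623.00
Subtotal: $113,976.00
Write-off: 25.8 × $525 = $13,545.00
Total: $113,976.00 − $13,545.00 = $100,431.00

$100,431.00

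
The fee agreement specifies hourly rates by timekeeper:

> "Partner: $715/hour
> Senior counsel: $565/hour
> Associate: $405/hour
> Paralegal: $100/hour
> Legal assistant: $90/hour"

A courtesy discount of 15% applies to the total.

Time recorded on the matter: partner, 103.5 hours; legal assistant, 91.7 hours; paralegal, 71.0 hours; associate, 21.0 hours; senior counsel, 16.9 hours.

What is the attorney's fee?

$91,297.65

Partner: 103.5 × $715 = $74,002.50
Senior counsel: 16.9 × $565 = $9,548.50
Associate: 21.0 × $405 = $8,505.00
Paralegal: 71.0 × $100 = $7,100.00
Legal assistant: 91.7 × $90 = $8,253.00
Subtotal: $107,409.00
Less 15% discount: −$16,111.35
Total: $107,409.00 − $16,111.35 = $91,297.65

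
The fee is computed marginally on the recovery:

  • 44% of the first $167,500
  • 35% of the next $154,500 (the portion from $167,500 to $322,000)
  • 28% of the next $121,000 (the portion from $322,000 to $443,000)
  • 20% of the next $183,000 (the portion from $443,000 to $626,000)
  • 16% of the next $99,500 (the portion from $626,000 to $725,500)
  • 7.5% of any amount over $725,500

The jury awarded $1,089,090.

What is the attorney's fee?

First $167,500 at 44% = $73,700.00
Next $154,500 at 35% = $54,075.00
Next $121,000 at 28% = $33,880.00
Next $183,000 at 20% = $36,600.00
Next $99,500 at 16% = $15,920.00
Remaining $363,590 at 7.5% = $27,269.25
Fee: $73,700.00 + $54,075.00 + $33,880.00 + $36,600.00 + $15,920.00 + $27,269.25 = $241,444.25

$241,444.25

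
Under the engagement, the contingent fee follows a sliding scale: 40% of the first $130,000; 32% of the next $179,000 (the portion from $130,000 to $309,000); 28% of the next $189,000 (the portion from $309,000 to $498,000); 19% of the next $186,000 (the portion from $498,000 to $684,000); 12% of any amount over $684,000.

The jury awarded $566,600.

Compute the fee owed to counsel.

First $130,000 at 40% = $52,000.00
Next $179,000 at 32% = $57,280.00
Next $189,000 at 28% = $52,920.00
Remaining $68,600 at 19% = $13,034.00
Fee: $52,000.00 + $57,280.00 + $52,920.00 + $13,034.00 = $175,234.00

$175,234.00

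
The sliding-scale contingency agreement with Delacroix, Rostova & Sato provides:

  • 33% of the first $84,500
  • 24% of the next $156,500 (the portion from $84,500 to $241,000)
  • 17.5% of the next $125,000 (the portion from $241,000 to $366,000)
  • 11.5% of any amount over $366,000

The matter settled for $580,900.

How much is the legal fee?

First $84,500 at 33% = $27,885.00
Next $156,500 at 24% = $37,560.00
Next $125,000 at 17.5% = $21,875.00
Remaining $214,900 at 11.5% = $24,713.50
Fee: $27,885.00 + $37,560.00 + $21,875.00 + $24,713.50 = $112,033.50

$112,033.50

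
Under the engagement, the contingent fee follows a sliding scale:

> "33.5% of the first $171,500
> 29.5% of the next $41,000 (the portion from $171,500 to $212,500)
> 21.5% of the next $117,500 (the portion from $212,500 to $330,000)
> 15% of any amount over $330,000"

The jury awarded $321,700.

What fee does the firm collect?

First $171,500 at 33.5% = $57,452.50
Next $41,000 at 29.5% = $12,095.00
Remaining $109,200 at 21.5% = $23,478.00
Fee: $57,452.50 + $12,095.00 + $23,478.00 = $93,025.50

$93,025.50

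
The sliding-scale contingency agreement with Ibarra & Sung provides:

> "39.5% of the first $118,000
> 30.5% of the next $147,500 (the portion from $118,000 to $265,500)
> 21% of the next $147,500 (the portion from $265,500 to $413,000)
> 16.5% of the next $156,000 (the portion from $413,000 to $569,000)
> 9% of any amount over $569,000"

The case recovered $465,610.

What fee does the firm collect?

$131,253.15

First $118,000 at 39.5% = $46,610.00
Next $147,500 at 30.5% = $44,987.50
Next $147,500 at 21% = $30,975.00
Remaining $52,610 at 16.5% = $8,680.65
Fee: $46,610.00 + $44,987.50 + $30,975.00 + $8,680.65 = $131,253.15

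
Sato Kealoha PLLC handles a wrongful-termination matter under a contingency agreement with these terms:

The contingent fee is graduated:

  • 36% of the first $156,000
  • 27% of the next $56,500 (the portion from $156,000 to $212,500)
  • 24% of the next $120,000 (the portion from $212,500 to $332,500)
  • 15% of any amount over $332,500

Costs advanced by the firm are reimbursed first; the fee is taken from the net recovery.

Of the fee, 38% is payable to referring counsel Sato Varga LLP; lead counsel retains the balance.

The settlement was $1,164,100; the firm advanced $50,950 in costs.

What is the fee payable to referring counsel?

$82,578.75

Fee base (net of costs): $1,164,100 − $50,950 = $1,113,150
First $156,000 at 36% = $56,160.00
Next $56,500 at 27% = $15,255.00
Next $120,000 at 24% = $28,800.00
Remaining $780,650 at 15% = $117,097.50
Fee: $56,160.00 + $15,255.00 + $28,800.00 + $117,097.50 = $217,312.50
Referral share: 38% of $217,312.50 = $82,578.75; lead counsel retains $217,312.50 − $82,578.75 = $134,733.75.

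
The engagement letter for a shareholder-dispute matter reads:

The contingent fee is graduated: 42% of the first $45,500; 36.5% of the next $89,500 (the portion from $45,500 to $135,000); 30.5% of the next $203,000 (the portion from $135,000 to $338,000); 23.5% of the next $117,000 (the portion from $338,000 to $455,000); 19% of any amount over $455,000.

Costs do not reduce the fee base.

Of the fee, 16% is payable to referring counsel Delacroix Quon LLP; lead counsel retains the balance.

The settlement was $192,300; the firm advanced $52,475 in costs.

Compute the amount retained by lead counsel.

$58,173.36

Fee base is the gross recovery, $192,300; costs are reimbursed separately.
First $45,500 at 42% = $19,110.00
Next $89,500 at 36.5% = $32,667.50
Remaining $57,300 at 30.5% = $17,476.50
Fee: $19,110.00 + $32,667.50 + $17,476.50 = $69,254.00
Referral share: 16% of $69,254.00 = $11,080.64; lead counsel retains $69,254.00 − $11,080.64 = $58,173.36.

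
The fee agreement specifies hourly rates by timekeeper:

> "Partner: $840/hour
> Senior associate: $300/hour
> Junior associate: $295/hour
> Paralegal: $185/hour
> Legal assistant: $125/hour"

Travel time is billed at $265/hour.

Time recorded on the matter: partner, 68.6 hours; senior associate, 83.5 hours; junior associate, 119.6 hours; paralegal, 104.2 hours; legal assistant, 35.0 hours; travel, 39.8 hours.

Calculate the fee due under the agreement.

$152,155.00

Partner: 68.6 × $840 = $57,624.00
Senior associate: 83.5 × $300 = $25,050.00
Junior associate: 119.6 × $295 = $35,282.00
Paralegal: 104.2 × $185 = $19,277.00
Legal assistant: 35.0 × $125 = $4,375.00
Subtotal: $57,624.00 + $25,050.00 + $35,282.00 + $19,277.00 + $4,375.00 = $141,608.00
Travel: 39.8 × $265 = $10,547.00
Total: $141,608.00 + $10,547.00 = $152,155.00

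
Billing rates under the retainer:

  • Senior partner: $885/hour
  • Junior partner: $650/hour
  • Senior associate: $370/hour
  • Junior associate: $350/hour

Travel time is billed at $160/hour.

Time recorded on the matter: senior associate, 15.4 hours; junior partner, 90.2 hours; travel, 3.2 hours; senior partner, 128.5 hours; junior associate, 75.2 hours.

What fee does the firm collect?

Senior partner: 128.5 × $885 = $113,722.50
Junior partner: 90.2 × $650 = $58,630.00
Senior associate: 15.4 × $370 = $5,698.00
Junior associate: 75.2 × $350 = $26,320.00
Subtotal: $113,722.50 + $58,630.00 + $5,698.00 + $26,320.00 = $204,370.50
Travel: 3.2 × $160 = $512.00
Total: $204,370.50 + $512.00 = $204,882.50

$204,882.50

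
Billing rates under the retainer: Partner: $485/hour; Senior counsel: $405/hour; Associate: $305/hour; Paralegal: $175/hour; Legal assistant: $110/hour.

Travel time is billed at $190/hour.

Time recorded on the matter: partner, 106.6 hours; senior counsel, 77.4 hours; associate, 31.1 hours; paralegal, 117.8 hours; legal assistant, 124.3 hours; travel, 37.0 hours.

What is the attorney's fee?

$133,851.50

Partner: 106.6 × $485 = $51,701.00
Senior counsel: 77.4 × $405 = $31,347.00
Associate: 31.1 × $305 = $9,485.50
Paralegal: 117.8 × $175 = $20,615.00
Legal assistant: 124.3 × $110 = $13,673.00
Subtotal: $51,701.00 + $31,347.00 + $9,485.50 + $20,615.00 + $13,673.00 = $126,821.50
Travel: 37.0 × $190 = $7,030.00
Total: $126,821.50 + $7,030.00 = $133,851.50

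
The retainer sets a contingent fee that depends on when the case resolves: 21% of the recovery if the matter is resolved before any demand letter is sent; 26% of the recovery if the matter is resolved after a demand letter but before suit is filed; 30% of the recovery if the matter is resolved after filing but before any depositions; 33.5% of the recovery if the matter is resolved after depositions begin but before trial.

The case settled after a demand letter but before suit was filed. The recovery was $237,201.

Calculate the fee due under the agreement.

$61,672.26

The matter settled after a demand letter but before suit was filed, so the 26% rate applies.
$237,201 × 26% = $61,672.26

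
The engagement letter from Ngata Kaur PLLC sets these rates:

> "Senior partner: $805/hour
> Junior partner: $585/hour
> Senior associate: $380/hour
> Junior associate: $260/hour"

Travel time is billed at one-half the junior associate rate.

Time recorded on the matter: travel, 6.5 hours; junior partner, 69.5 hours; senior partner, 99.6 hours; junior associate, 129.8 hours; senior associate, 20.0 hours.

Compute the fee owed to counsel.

Senior partner: 99.6 × $805 = $80,178.00
Junior partner: 69.5 × $585 = $40,657.50
Senior associate: 20.0 × $380 = $7,600.00
Junior associate: 129.8 × $260 = $33,748.00
Subtotal: $80,178.00 + $40,657.50 + $7,600.00 + $33,748.00 = $162,183.50
Travel: 6.5 × ($260 ÷ 2) = 6.5 × $130.00 = $845.00
Total: $162,183.50 + $845.00 = $163,028.50

$163,028.50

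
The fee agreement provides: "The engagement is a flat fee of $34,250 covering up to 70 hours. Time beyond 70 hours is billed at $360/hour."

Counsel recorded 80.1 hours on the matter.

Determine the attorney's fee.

Flat fee: $34,250.00
Excess hours: 80.1 − 70 = 10.1
Overrun: 10.1 × $360 = $3,636.00
Total: $34,250.00 + $3,636.00 = $37,886.00

$37,886.00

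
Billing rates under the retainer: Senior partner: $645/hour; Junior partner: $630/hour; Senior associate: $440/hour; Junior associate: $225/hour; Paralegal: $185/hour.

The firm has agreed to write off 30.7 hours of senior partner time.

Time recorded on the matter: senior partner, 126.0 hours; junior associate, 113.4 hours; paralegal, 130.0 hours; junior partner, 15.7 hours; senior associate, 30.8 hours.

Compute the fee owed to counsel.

$134,476.50

Senior partner: 126.0 × $645 = $81,270.00
Junior partner: 15.7 × $630 = $9,891.00
Senior associate: 30.8 × $440 = $13,552.00
Junior associate: 113.4 × $225 = $25,515.00
Paralegal: 130.0 × $185 = $24,050.00
Subtotal: $154,278.00
Write-off: 30.7 × $645 = $19,801.50
Total: $154,278.00 − $19,801.50 = $134,476.50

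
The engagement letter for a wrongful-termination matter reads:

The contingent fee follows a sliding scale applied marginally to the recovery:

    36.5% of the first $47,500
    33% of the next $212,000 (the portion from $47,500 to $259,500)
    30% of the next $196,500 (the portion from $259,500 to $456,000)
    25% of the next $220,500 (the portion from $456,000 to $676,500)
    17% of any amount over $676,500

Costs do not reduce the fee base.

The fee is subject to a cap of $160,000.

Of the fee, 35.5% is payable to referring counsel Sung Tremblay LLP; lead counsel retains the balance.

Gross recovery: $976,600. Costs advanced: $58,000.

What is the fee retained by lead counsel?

Fee base is the gross recovery, $976,600; costs are reimbursed separately.
First $47,500 at 36.5% = $17,337.50
Next $212,000 at 33% = $69,960.00
Next $196,500 at 30% = $58,950.00
Next $220,500 at 25% = $55,125.00
Remaining $300,100 at 17% = $51,017.00
Fee: $17,337.50 + $69,960.00 + $58,950.00 + $55,125.00 + $51,017.00 = $252,389.50
$252,389.50 exceeds the $160,000 cap, so the fee is capped at $160,000.00.
Referral share: 35.5% of $160,000.00 = $56,800.00; lead counsel retains $160,000.00 − $56,800.00 = $103,200.00.

$103,200.00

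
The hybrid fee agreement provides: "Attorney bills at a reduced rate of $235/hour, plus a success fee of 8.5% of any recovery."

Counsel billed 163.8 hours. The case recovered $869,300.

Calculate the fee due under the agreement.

Hourly: 163.8 × $235 = $38,493.00
Success fee: 8.5% of $869,300 = $73,890.50
Total: $38,493.00 + $73,890.50 = $112,383.50

$112,383.50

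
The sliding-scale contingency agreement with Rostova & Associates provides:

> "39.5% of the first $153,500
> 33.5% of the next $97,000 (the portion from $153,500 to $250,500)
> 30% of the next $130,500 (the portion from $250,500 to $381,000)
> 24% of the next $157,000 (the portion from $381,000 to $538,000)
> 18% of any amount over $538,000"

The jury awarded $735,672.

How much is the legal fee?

$205,538.46

First $153,500 at 39.5% = $60,632.50
Next $97,000 at 33.5% = $32,495.00
Next $130,500 at 30% = $39,150.00
Next $157,000 at 24% = $37,680.00
Remaining $197,672 at 18% = $35,580.96
Fee: $60,632.50 + $32,495.00 + $39,150.00 + $37,680.00 + $35,580.96 = $205,538.46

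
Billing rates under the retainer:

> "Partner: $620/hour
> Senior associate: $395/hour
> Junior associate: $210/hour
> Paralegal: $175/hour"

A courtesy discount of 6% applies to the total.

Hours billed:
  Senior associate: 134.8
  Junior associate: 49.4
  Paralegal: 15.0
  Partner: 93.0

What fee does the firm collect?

$116,470.70

Partner: 93.0 × $620 = $57,660.00
Senior associate: 134.8 × $395 = $53,246.00
Junior associate: 49.4 × $210 = $10,374.00
Paralegal: 15.0 × $175 = $2,625.00
Subtotal: $123,905.00
Less 6% discount: −$7,434.30
Total: $123,905.00 − $7,434.30 = $116,470.70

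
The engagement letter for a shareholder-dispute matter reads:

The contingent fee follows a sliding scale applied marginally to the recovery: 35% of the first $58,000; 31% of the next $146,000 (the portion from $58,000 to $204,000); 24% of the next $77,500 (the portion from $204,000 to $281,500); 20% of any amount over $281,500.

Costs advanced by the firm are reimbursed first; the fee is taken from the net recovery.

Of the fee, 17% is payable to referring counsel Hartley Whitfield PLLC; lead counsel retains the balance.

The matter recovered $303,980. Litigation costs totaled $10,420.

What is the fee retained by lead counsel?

Fee base (net of costs): $303,980 − $10,420 = $293,560
First $58,000 at 35% = $20,300.00
Next $146,000 at 31% = $45,260.00
Next $77,500 at 24% = $18,600.00
Remaining $12,060 at 20% = $2,412.00
Fee: $20,300.00 + $45,260.00 + $18,600.00 + $2,412.00 = $86,572.00
Referral share: 17% of $86,572.00 = $14,717.24; lead counsel retains $86,572.00 − $14,717.24 = $71,854.76.

$71,854.76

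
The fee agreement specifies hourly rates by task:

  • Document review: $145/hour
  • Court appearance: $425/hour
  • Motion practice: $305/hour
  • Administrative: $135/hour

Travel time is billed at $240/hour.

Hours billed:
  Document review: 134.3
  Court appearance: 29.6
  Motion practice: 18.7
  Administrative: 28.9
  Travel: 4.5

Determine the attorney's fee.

$42,738.50

Document review: 134.3 × $145 = $19,473.50
Court appearance: 29.6 × $425 = $12,580.00
Motion practice: 18.7 × $305 = $5,703.50
Administrative: 28.9 × $135 = $3,901.50
Subtotal: $19,473.50 + $12,580.00 + $5,703.50 + $3,901.50 = $41,658.50
Travel: 4.5 × $240 = $1,080.00
Total: $41,658.50 + $1,080.00 = $42,738.50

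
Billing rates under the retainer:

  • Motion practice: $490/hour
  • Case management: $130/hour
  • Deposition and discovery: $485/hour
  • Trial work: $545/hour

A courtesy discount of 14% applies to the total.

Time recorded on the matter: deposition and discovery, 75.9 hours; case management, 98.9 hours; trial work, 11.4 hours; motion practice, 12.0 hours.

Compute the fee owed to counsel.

$53,114.89

Motion practice: 12.0 × $490 = $5,880.00
Case management: 98.9 × $130 = $12,857.00
Deposition and discovery: 75.9 × $485 = $36,811.50
Trial work: 11.4 × $545 = $6,213.00
Subtotal: $61,761.50
Less 14% discount: −$8,646.61
Total: $61,761.50 − $8,646.61 = $53,114.89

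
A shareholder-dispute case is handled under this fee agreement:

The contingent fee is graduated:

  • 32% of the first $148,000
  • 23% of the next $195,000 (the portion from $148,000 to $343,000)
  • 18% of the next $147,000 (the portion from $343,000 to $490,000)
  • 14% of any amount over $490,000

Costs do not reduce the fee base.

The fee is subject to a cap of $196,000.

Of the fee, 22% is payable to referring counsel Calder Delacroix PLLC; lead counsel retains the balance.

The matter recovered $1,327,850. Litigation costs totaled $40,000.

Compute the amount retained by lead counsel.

Fee base is the gross recovery, $1,327,850; costs are reimbursed separately.
First $148,000 at 32% = $47,360.00
Next $195,000 at 23% = $44,850.00
Next $147,000 at 18% = $26,460.00
Remaining $837,850 at 14% = $117,299.00
Fee: $47,360.00 + $44,850.00 + $26,460.00 + $117,299.00 = $235,969.00
$235,969.00 exceeds the $196,000 cap, so the fee is capped at $196,000.00.
Referral share: 22% of $196,000.00 = $43,120.00; lead counsel retains $196,000.00 − $43,120.00 = $152,880.00.

$152,880.00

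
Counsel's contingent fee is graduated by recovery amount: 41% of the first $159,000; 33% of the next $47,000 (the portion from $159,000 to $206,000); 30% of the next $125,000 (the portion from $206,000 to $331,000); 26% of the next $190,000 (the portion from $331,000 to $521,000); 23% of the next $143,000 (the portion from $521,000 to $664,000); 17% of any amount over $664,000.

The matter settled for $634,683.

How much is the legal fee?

$193,747.09

First $159,000 at 41% = $65,190.00
Next $47,000 at 33% = $15,510.00
Next $125,000 at 30% = $37,500.00
Next $190,000 at 26% = $49,400.00
Remaining $113,683 at 23% = $26,147.09
Fee: $65,190.00 + $15,510.00 + $37,500.00 + $49,400.00 + $26,147.09 = $193,747.09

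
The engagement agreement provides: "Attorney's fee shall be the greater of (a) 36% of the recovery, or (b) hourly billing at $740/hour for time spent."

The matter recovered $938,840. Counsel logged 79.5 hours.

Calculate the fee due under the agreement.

$337,982.40

(a) 36% of $938,840 = $337,982.40
(b) 79.5 × $740 = $58,830.00
The greater is (a): $337,982.40.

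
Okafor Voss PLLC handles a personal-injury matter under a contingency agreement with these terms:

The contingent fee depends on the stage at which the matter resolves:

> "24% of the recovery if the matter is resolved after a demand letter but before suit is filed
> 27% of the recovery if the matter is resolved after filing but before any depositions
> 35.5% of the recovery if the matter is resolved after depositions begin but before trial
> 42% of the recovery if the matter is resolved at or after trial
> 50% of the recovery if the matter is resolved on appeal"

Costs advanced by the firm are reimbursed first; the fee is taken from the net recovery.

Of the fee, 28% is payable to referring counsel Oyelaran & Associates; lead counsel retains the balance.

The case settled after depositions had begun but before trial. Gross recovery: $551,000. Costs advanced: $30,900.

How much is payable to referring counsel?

Fee base (net of costs): $551,000 − $30,900 = $520,100
The matter settled after depositions had begun but before trial, so the 35.5% rate applies.
$520,100 × 35.5% = $184,635.50
Referral share: 28% of $184,635.50 = $51,697.94; lead counsel retains $184,635.50 − $51,697.94 = $132,937.56.

$51,697.94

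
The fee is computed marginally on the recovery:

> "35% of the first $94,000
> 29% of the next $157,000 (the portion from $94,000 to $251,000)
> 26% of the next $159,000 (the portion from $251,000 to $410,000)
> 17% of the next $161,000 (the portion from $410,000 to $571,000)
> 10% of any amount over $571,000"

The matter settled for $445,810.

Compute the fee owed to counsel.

First $94,000 at 35% = $32,900.00
Next $157,000 at 29% = $45,530.00
Next $159,000 at 26% = $41,340.00
Remaining $35,810 at 17% = $6,087.70
Fee: $32,900.00 + $45,530.00 + $41,340.00 + $6,087.70 = $125,857.70

$125,857.70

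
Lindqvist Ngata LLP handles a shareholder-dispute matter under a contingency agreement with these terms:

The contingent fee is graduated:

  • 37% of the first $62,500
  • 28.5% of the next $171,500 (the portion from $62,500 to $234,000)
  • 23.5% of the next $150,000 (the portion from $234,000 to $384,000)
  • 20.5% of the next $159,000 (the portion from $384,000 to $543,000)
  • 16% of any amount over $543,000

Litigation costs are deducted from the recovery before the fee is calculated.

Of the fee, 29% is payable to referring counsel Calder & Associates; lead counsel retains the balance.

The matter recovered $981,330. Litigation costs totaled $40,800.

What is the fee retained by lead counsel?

$144,451.13

Fee base (net of costs): $981,330 − $40,800 = $940,530
First $62,500 at 37% = $23,125.00
Next $171,500 at 28.5% = $48,877.50
Next $150,000 at 23.5% = $35,250.00
Next $159,000 at 20.5% = $32,595.00
Remaining $397,530 at 16% = $63,604.80
Fee: $23,125.00 + $48,877.50 + $35,250.00 + $32,595.00 + $63,604.80 = $203,452.30
Referral share: 29% of $203,452.30 = $59,001.17; lead counsel retains $203,452.30 − $59,001.17 = $144,451.13.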